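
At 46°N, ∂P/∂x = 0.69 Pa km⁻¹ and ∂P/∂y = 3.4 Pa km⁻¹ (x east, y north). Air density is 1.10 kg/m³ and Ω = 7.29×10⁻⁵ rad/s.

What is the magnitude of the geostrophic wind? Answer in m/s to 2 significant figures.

Coriolis parameter at 46°N:
f = 2Ω sin φ = 2 × 7.29×10⁻⁵ × sin 46° = 1.05×10⁻⁴ s⁻¹
Component geostrophic relations (x east, y north):
u_g = −(1/(fρ)) ∂P/∂y,  v_g = (1/(fρ)) ∂P/∂x
u_g = −(3.4×10⁻³)/(1.05×10⁻⁴ × 1.10) = −29.5 m/s;  v_g = (0.69×10⁻³)/(1.05×10⁻⁴ × 1.10) = 5.98 m/s
|V_g| = √(u_g² + v_g²) = 30.1 m/s

30 m/s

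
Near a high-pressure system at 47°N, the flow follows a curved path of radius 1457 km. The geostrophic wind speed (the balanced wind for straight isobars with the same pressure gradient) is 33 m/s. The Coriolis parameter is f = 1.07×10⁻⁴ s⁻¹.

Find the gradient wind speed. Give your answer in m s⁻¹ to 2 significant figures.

Around a high, pressure-gradient force acts outward with centrifugal, so Coriolis balances both:
fV = (1/ρ)|∂P/∂n| + V²/R  →  V² − fR·V + fR·V_g = 0
With fR = 1.07×10⁻⁴ × 1457×10³ m = 156 m/s:
V = [fR − √((fR)² − 4 fR V_g)]/2 = [156 − √(156² − 4×156×33)]/2 = 47.4 m/s
Supergeostrophic (V > V_g = 33 m/s), as expected around a high.

47 m s⁻¹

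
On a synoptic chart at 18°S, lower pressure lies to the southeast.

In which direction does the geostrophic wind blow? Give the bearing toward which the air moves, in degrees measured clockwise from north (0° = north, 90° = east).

The pressure-gradient force points toward the southeast (bearing 135°).
Geostrophic balance: in the Southern Hemisphere the Coriolis force deflects motion to the left, so the geostrophic wind blows 90° to the left of the pressure-gradient force (low pressure on the right).
Rotating 135° by 90° counterclockwise gives 045° — the wind blows toward the northeast.

045°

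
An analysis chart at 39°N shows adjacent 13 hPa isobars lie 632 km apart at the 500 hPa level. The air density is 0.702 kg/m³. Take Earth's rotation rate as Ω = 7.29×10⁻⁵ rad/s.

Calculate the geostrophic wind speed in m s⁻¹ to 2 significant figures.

32 m s⁻¹

Coriolis parameter at 39°N:
f = 2Ω sin φ = 2 × 7.29×10⁻⁵ × sin 39° = 9.18×10⁻⁵ s⁻¹
Pressure gradient: |∂P/∂n| = 1300 Pa / 632000 m = 2.06×10⁻³ Pa/m
Geostrophic balance (pressure-gradient force = Coriolis force):
V_g = (1/(fρ)) |∂P/∂n| = 2.06×10⁻³ / (9.18×10⁻⁵ × 0.702) = 31.9 m/s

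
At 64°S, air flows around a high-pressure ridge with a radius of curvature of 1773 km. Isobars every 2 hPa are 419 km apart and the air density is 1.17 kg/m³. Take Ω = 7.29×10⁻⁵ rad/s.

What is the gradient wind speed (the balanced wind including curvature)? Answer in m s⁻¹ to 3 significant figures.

Coriolis parameter at 64°S:
f = 2Ω sin φ = 2 × 7.29×10⁻⁵ × sin 64° = 1.31×10⁻⁴ s⁻¹
Pressure gradient: |∂P/∂n| = 200 Pa / 419000 m = 4.77×10⁻⁴ Pa/m
Geostrophic speed: V_g = |∂P/∂n|/(fρ) = 4.77×10⁻⁴/(1.31×10⁻⁴ × 1.17) = 3.11 m/s
Around a high, pressure-gradient force acts outward with centrifugal, so Coriolis balances both:
fV = (1/ρ)|∂P/∂n| + V²/R  →  V² − fR·V + fR·V_g = 0
With fR = 1.31×10⁻⁴ × 1773×10³ m = 232 m/s:
V = [fR − √((fR)² − 4 fR V_g)]/2 = [232 − √(232² − 4×232×3.11)]/2 = 3.16 m/s
Supergeostrophic (V > V_g = 3.11 m/s), as expected around a high.

3.16 m s⁻¹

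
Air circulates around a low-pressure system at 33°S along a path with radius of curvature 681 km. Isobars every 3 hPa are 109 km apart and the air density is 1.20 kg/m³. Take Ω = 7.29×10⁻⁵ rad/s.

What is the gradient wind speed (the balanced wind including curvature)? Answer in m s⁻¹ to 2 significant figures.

Coriolis parameter at 33°S:
f = 2Ω sin φ = 2 × 7.29×10⁻⁵ × sin 33° = 7.94×10⁻⁵ s⁻¹
Pressure gradient: |∂P/∂n| = 300 Pa / 109000 m = 2.75×10⁻³ Pa/m
Geostrophic speed: V_g = |∂P/∂n|/(fρ) = 2.75×10⁻³/(7.94×10⁻⁵ × 1.20) = 28.9 m/s
Around a low, centrifugal force acts outward with Coriolis, so pressure-gradient force balances both:
(1/ρ)|∂P/∂n| = fV + V²/R  →  V² + fR·V − fR·V_g = 0
With fR = 7.94×10⁻⁵ × 681×10³ m = 54.1 m/s:
V = [−fR + √((fR)² + 4 fR V_g)]/2 = [−54.1 + √(54.1² + 4×54.1×28.9)]/2 = 20.8 m/s
Subgeostrophic (V < V_g = 28.9 m/s), as expected around a low.

21 m s⁻¹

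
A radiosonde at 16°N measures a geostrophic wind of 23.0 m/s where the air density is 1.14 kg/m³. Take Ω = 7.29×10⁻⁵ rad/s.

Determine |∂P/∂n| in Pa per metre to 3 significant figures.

1.05×10⁻³ Pa/m

Coriolis parameter at 16°N:
f = 2Ω sin φ = 2 × 7.29×10⁻⁵ × sin 16° = 4.02×10⁻⁵ s⁻¹
Geostrophic balance rearranged: |∂P/∂n| = f ρ V_g
|∂P/∂n| = 4.02×10⁻⁵ × 1.14 × 23.0 = 1.05×10⁻³ Pa/m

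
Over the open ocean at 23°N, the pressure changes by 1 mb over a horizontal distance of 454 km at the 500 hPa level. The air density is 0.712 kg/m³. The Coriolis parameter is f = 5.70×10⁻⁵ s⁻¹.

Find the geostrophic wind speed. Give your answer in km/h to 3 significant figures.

Pressure gradient: |∂P/∂n| = 100 Pa / 454000 m = 2.20×10⁻⁴ Pa/m
Geostrophic balance (pressure-gradient force = Coriolis force):
V_g = (1/(fρ)) |∂P/∂n| = 2.20×10⁻⁴ / (5.70×10⁻⁵ × 0.712) = 5.43 m/s
Converting: 5.43 m/s × 3.6 = 19.5 km/h

19.5 km/h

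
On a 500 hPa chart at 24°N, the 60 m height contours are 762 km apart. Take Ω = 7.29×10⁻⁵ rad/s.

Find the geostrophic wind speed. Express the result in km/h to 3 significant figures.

46.9 km/h

Coriolis parameter at 24°N:
f = 2Ω sin φ = 2 × 7.29×10⁻⁵ × sin 24° = 5.93×10⁻⁵ s⁻¹
Height gradient: |∂Z/∂n| = 60 m / 762000 m = 7.87×10⁻⁵
On a pressure surface, geostrophic balance gives V_g = (g/f)|∂Z/∂n|:
V_g = 9.81 × 7.87×10⁻⁵ / 5.93×10⁻⁵ = 13.0 m/s
Converting: 13.0 m/s × 3.6 = 46.9 km/h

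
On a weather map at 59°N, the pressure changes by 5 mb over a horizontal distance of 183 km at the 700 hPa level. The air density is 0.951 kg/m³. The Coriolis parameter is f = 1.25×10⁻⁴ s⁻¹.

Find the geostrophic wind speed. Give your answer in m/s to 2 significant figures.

Pressure gradient: |∂P/∂n| = 500 Pa / 183000 m = 2.73×10⁻³ Pa/m
Geostrophic balance (pressure-gradient force = Coriolis force):
V_g = (1/(fρ)) |∂P/∂n| = 2.73×10⁻³ / (1.25×10⁻⁴ × 0.951) = 23.0 m/s

23 m/s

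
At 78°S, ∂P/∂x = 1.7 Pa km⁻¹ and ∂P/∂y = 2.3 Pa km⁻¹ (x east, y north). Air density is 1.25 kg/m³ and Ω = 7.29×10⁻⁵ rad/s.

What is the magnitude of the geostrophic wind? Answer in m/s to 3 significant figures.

Coriolis parameter at 78°S:
f = 2Ω sin φ = 2 × 7.29×10⁻⁵ × sin 78° = 1.43×10⁻⁴ s⁻¹
In the Southern Hemisphere f is negative: f = −1.43×10⁻⁴ s⁻¹.
Component geostrophic relations (x east, y north):
u_g = −(1/(fρ)) ∂P/∂y,  v_g = (1/(fρ)) ∂P/∂x
u_g = −(2.3×10⁻³)/(−1.43×10⁻⁴ × 1.25) = 12.9 m/s;  v_g = (1.7×10⁻³)/(−1.43×10⁻⁴ × 1.25) = −9.54 m/s
|V_g| = √(u_g² + v_g²) = 16.0 m/s

16.0 m/s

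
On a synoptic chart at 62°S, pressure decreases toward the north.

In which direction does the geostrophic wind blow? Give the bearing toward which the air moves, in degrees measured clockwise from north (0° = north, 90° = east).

270°

The pressure-gradient force points toward the north (bearing 000°).
Geostrophic balance: in the Southern Hemisphere the Coriolis force deflects motion to the left, so the geostrophic wind blows 90° to the left of the pressure-gradient force (low pressure on the right).
Rotating 000° by 90° counterclockwise gives 270° — the wind blows toward the west.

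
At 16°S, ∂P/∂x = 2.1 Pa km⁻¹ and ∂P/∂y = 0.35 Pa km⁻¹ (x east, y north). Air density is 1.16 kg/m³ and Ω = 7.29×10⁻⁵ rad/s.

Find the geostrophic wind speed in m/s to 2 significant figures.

Coriolis parameter at 16°S:
f = 2Ω sin φ = 2 × 7.29×10⁻⁵ × sin 16° = 4.02×10⁻⁵ s⁻¹
In the Southern Hemisphere f is negative: f = −4.02×10⁻⁵ s⁻¹.
Component geostrophic relations (x east, y north):
u_g = −(1/(fρ)) ∂P/∂y,  v_g = (1/(fρ)) ∂P/∂x
u_g = −(0.35×10⁻³)/(−4.02×10⁻⁵ × 1.16) = 7.51 m/s;  v_g = (2.1×10⁻³)/(−4.02×10⁻⁵ × 1.16) = −45.0 m/s
|V_g| = √(u_g² + v_g²) = 45.7 m/s

46 m/s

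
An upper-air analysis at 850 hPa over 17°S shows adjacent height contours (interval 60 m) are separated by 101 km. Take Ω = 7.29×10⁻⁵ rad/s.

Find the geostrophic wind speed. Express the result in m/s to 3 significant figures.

Coriolis parameter at 17°S:
f = 2Ω sin φ = 2 × 7.29×10⁻⁵ × sin 17° = 4.26×10⁻⁵ s⁻¹
Height gradient: |∂Z/∂n| = 60 m / 101000 m = 5.94×10⁻⁴
On a pressure surface, geostrophic balance gives V_g = (g/f)|∂Z/∂n|:
V_g = 9.81 × 5.94×10⁻⁴ / 4.26×10⁻⁵ = 137 m/s

137 m/s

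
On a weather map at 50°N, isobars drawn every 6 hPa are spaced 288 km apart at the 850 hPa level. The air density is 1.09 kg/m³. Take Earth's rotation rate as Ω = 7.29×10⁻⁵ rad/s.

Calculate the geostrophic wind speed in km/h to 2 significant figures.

Coriolis parameter at 50°N:
f = 2Ω sin φ = 2 × 7.29×10⁻⁵ × sin 50° = 1.12×10⁻⁴ s⁻¹
Pressure gradient: |∂P/∂n| = 600 Pa / 288000 m = 2.08×10⁻³ Pa/m
Geostrophic balance (pressure-gradient force = Coriolis force):
V_g = (1/(fρ)) |∂P/∂n| = 2.08×10⁻³ / (1.12×10⁻⁴ × 1.09) = 17.1 m/s
Converting: 17.1 m/s × 3.6 = 62 km/h

62 km/h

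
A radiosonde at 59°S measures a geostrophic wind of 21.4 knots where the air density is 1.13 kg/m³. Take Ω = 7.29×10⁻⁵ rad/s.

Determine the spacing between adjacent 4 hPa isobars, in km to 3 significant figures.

257 km

Coriolis parameter at 59°S:
f = 2Ω sin φ = 2 × 7.29×10⁻⁵ × sin 59° = 1.25×10⁻⁴ s⁻¹
Wind speed in SI: 21.4 knots = 11.0 m/s
Geostrophic balance rearranged: |∂P/∂n| = f ρ V_g
|∂P/∂n| = 1.25×10⁻⁴ × 1.13 × 11.0 = 1.55×10⁻³ Pa/m
Isobar spacing: Δn = ΔP/|∂P/∂n| = 400 Pa / 1.55×10⁻³ Pa/m = 257280 m ≈ 257 km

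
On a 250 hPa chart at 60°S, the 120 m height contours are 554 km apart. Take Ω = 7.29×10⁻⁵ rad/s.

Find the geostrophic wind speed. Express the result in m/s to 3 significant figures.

16.8 m/s

Coriolis parameter at 60°S:
f = 2Ω sin φ = 2 × 7.29×10⁻⁵ × sin 60° = 1.26×10⁻⁴ s⁻¹
Height gradient: |∂Z/∂n| = 120 m / 554000 m = 2.17×10⁻⁴
On a pressure surface, geostrophic balance gives V_g = (g/f)|∂Z/∂n|:
V_g = 9.81 × 2.17×10⁻⁴ / 1.26×10⁻⁴ = 16.8 m/s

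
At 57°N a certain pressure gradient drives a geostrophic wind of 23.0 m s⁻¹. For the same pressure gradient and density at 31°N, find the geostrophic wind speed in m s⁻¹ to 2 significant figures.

With the same pressure gradient and density, V_g ∝ 1/f ∝ 1/sin φ.
V₂ = V₁ · sin φ₁ / sin φ₂ = 23.0 × sin 57° / sin 31°
V₂ = 23.0 × 0.8387/0.5150 = 37 m s⁻¹

37 m s⁻¹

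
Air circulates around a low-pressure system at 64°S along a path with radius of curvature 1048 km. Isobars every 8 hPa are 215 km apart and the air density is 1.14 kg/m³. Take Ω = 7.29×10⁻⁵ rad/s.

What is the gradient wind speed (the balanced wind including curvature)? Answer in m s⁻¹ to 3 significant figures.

21.5 m s⁻¹

Coriolis parameter at 64°S:
f = 2Ω sin φ = 2 × 7.29×10⁻⁵ × sin 64° = 1.31×10⁻⁴ s⁻¹
Pressure gradient: |∂P/∂n| = 800 Pa / 215000 m = 3.72×10⁻³ Pa/m
Geostrophic speed: V_g = |∂P/∂n|/(fρ) = 3.72×10⁻³/(1.31×10⁻⁴ × 1.14) = 24.9 m/s
Around a low, centrifugal force acts outward with Coriolis, so pressure-gradient force balances both:
(1/ρ)|∂P/∂n| = fV + V²/R  →  V² + fR·V − fR·V_g = 0
With fR = 1.31×10⁻⁴ × 1048×10³ m = 137 m/s:
V = [−fR + √((fR)² + 4 fR V_g)]/2 = [−137 + √(137² + 4×137×24.9)]/2 = 21.5 m/s
Subgeostrophic (V < V_g = 24.9 m/s), as expected around a low.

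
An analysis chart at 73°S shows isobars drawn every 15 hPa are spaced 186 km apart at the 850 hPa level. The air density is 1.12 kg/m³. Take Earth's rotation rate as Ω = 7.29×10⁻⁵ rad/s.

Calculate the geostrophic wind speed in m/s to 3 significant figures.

Coriolis parameter at 73°S:
f = 2Ω sin φ = 2 × 7.29×10⁻⁵ × sin 73° = 1.39×10⁻⁴ s⁻¹
Pressure gradient: |∂P/∂n| = 1500 Pa / 186000 m = 8.06×10⁻³ Pa/m
Geostrophic balance (pressure-gradient force = Coriolis force):
V_g = (1/(fρ)) |∂P/∂n| = 8.06×10⁻³ / (1.39×10⁻⁴ × 1.12) = 51.6 m/s

51.6 m/s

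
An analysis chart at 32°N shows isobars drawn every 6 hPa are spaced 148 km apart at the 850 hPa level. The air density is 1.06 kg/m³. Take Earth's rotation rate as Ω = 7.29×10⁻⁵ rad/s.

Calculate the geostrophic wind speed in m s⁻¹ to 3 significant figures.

49.5 m s⁻¹

Coriolis parameter at 32°N:
f = 2Ω sin φ = 2 × 7.29×10⁻⁵ × sin 32° = 7.73×10⁻⁵ s⁻¹
Pressure gradient: |∂P/∂n| = 600 Pa / 148000 m = 4.05×10⁻³ Pa/m
Geostrophic balance (pressure-gradient force = Coriolis force):
V_g = (1/(fρ)) |∂P/∂n| = 4.05×10⁻³ / (7.73×10⁻⁵ × 1.06) = 49.5 m/s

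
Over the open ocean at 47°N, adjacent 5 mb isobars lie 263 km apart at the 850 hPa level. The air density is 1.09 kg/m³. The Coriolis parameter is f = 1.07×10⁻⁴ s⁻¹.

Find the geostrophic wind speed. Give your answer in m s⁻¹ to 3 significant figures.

Pressure gradient: |∂P/∂n| = 500 Pa / 263000 m = 1.90×10⁻³ Pa/m
Geostrophic balance (pressure-gradient force = Coriolis force):
V_g = (1/(fρ)) |∂P/∂n| = 1.90×10⁻³ / (1.07×10⁻⁴ × 1.09) = 16.3 m/s

16.3 m s⁻¹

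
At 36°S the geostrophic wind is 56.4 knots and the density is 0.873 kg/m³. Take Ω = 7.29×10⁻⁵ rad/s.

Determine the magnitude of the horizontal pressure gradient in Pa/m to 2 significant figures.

Coriolis parameter at 36°S:
f = 2Ω sin φ = 2 × 7.29×10⁻⁵ × sin 36° = 8.57×10⁻⁵ s⁻¹
Wind speed in SI: 56.4 knots = 29.0 m/s
Geostrophic balance rearranged: |∂P/∂n| = f ρ V_g
|∂P/∂n| = 8.57×10⁻⁵ × 0.873 × 29.0 = 2.17×10⁻³ Pa/m

2.2×10⁻³ Pa/m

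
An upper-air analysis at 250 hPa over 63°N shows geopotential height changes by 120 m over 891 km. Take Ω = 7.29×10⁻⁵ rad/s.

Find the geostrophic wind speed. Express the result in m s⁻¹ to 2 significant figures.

Coriolis parameter at 63°N:
f = 2Ω sin φ = 2 × 7.29×10⁻⁵ × sin 63° = 1.30×10⁻⁴ s⁻¹
Height gradient: |∂Z/∂n| = 120 m / 891000 m = 1.35×10⁻⁴
On a pressure surface, geostrophic balance gives V_g = (g/f)|∂Z/∂n|:
V_g = 9.81 × 1.35×10⁻⁴ / 1.30×10⁻⁴ = 10.2 m/s

10 m s⁻¹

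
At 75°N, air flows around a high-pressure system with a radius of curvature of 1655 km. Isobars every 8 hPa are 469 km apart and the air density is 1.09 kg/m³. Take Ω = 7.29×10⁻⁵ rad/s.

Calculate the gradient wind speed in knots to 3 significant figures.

22.7 knots

Coriolis parameter at 75°N:
f = 2Ω sin φ = 2 × 7.29×10⁻⁵ × sin 75° = 1.41×10⁻⁴ s⁻¹
Pressure gradient: |∂P/∂n| = 800 Pa / 469000 m = 1.71×10⁻³ Pa/m
Geostrophic speed: V_g = |∂P/∂n|/(fρ) = 1.71×10⁻³/(1.41×10⁻⁴ × 1.09) = 11.1 m/s
Around a high, pressure-gradient force acts outward with centrifugal, so Coriolis balances both:
fV = (1/ρ)|∂P/∂n| + V²/R  →  V² − fR·V + fR·V_g = 0
With fR = 1.41×10⁻⁴ × 1655×10³ m = 233 m/s:
V = [fR − √((fR)² − 4 fR V_g)]/2 = [233 − √(233² − 4×233×11.1)]/2 = 11.7 m/s
Supergeostrophic (V > V_g = 11.1 m/s), as expected around a high.
Converting: 11.7 m/s × 1.944 = 22.7 knots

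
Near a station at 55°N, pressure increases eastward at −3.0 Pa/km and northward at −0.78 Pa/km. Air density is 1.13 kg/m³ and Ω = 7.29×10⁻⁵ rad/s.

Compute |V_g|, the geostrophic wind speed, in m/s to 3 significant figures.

Coriolis parameter at 55°N:
f = 2Ω sin φ = 2 × 7.29×10⁻⁵ × sin 55° = 1.19×10⁻⁴ s⁻¹
Component geostrophic relations (x east, y north):
u_g = −(1/(fρ)) ∂P/∂y,  v_g = (1/(fρ)) ∂P/∂x
u_g = −(−0.78×10⁻³)/(1.19×10⁻⁴ × 1.13) = 5.78 m/s;  v_g = (−3.0×10⁻³)/(1.19×10⁻⁴ × 1.13) = −22.2 m/s
|V_g| = √(u_g² + v_g²) = 23.0 m/s

23.0 m/s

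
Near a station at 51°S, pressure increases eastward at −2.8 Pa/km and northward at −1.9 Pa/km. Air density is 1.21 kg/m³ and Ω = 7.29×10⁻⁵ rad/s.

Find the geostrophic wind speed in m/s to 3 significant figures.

24.7 m/s

Coriolis parameter at 51°S:
f = 2Ω sin φ = 2 × 7.29×10⁻⁵ × sin 51° = 1.13×10⁻⁴ s⁻¹
In the Southern Hemisphere f is negative: f = −1.13×10⁻⁴ s⁻¹.
Component geostrophic relations (x east, y north):
u_g = −(1/(fρ)) ∂P/∂y,  v_g = (1/(fρ)) ∂P/∂x
u_g = −(−1.9×10⁻³)/(−1.13×10⁻⁴ × 1.21) = −13.9 m/s;  v_g = (−2.8×10⁻³)/(−1.13×10⁻⁴ × 1.21) = 20.4 m/s
|V_g| = √(u_g² + v_g²) = 24.7 m/s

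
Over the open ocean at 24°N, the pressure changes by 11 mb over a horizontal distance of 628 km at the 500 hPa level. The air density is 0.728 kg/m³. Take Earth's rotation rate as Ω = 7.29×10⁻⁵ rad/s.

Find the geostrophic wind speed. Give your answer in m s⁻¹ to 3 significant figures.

Coriolis parameter at 24°N:
f = 2Ω sin φ = 2 × 7.29×10⁻⁵ × sin 24° = 5.93×10⁻⁵ s⁻¹
Pressure gradient: |∂P/∂n| = 1100 Pa / 628000 m = 1.75×10⁻³ Pa/m
Geostrophic balance (pressure-gradient force = Coriolis force):
V_g = (1/(fρ)) |∂P/∂n| = 1.75×10⁻³ / (5.93×10⁻⁵ × 0.728) = 40.6 m/s

40.6 m s⁻¹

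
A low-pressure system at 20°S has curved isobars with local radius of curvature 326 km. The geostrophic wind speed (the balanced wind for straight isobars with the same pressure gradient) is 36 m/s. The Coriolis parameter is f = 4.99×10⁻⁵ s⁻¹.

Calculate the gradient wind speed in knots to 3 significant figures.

33.8 knots

Around a low, centrifugal force acts outward with Coriolis, so pressure-gradient force balances both:
(1/ρ)|∂P/∂n| = fV + V²/R  →  V² + fR·V − fR·V_g = 0
With fR = 4.99×10⁻⁵ × 326×10³ m = 16.3 m/s:
V = [−fR + √((fR)² + 4 fR V_g)]/2 = [−16.3 + √(16.3² + 4×16.3×36)]/2 = 17.4 m/s
Subgeostrophic (V < V_g = 36 m/s), as expected around a low.
Converting: 17.4 m/s × 1.944 = 33.8 knots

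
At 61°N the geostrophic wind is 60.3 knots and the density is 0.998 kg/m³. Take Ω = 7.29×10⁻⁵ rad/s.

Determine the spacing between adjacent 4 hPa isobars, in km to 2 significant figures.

100 km

Coriolis parameter at 61°N:
f = 2Ω sin φ = 2 × 7.29×10⁻⁵ × sin 61° = 1.28×10⁻⁴ s⁻¹
Wind speed in SI: 60.3 knots = 31.0 m/s
Geostrophic balance rearranged: |∂P/∂n| = f ρ V_g
|∂P/∂n| = 1.28×10⁻⁴ × 0.998 × 31.0 = 3.95×10⁻³ Pa/m
Isobar spacing: Δn = ΔP/|∂P/∂n| = 400 Pa / 3.95×10⁻³ Pa/m = 101320 m ≈ 100 km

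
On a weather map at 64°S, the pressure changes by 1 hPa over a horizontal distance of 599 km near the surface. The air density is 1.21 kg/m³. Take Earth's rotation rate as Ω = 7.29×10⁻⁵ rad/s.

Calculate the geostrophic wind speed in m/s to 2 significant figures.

1.1 m/s

Coriolis parameter at 64°S:
f = 2Ω sin φ = 2 × 7.29×10⁻⁵ × sin 64° = 1.31×10⁻⁴ s⁻¹
Pressure gradient: |∂P/∂n| = 100 Pa / 599000 m = 1.67×10⁻⁴ Pa/m
Geostrophic balance (pressure-gradient force = Coriolis force):
V_g = (1/(fρ)) |∂P/∂n| = 1.67×10⁻⁴ / (1.31×10⁻⁴ × 1.21) = 1.05 m/s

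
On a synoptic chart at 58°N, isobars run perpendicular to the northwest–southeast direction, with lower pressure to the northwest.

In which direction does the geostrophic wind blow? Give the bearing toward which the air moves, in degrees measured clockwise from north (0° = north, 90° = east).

The pressure-gradient force points toward the northwest (bearing 315°).
Geostrophic balance: in the Northern Hemisphere the Coriolis force deflects motion to the right, so the geostrophic wind blows 90° to the right of the pressure-gradient force (low pressure on the left).
Rotating 315° by 90° clockwise gives 045° — the wind blows toward the northeast.

045°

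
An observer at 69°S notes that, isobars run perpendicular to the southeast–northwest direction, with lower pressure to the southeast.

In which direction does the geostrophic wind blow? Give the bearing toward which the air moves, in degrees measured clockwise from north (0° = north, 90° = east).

The pressure-gradient force points toward the southeast (bearing 135°).
Geostrophic balance: in the Southern Hemisphere the Coriolis force deflects motion to the left, so the geostrophic wind blows 90° to the left of the pressure-gradient force (low pressure on the right).
Rotating 135° by 90° counterclockwise gives 045° — the wind blows toward the northeast.

045°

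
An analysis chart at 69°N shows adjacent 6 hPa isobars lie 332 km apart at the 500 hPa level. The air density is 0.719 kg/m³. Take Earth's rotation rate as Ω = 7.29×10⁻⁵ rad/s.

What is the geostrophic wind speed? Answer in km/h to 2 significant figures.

Coriolis parameter at 69°N:
f = 2Ω sin φ = 2 × 7.29×10⁻⁵ × sin 69° = 1.36×10⁻⁴ s⁻¹
Pressure gradient: |∂P/∂n| = 600 Pa / 332000 m = 1.81×10⁻³ Pa/m
Geostrophic balance (pressure-gradient force = Coriolis force):
V_g = (1/(fρ)) |∂P/∂n| = 1.81×10⁻³ / (1.36×10⁻⁴ × 0.719) = 18.5 m/s
Converting: 18.5 m/s × 3.6 = 66 km/h

66 km/h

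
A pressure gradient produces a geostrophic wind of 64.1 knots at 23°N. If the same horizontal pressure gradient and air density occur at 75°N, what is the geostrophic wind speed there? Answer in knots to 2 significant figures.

With the same pressure gradient and density, V_g ∝ 1/f ∝ 1/sin φ.
V₂ = V₁ · sin φ₁ / sin φ₂ = 64.1 × sin 23° / sin 75°
V₂ = 64.1 × 0.3907/0.9659 = 26 knots

26 knots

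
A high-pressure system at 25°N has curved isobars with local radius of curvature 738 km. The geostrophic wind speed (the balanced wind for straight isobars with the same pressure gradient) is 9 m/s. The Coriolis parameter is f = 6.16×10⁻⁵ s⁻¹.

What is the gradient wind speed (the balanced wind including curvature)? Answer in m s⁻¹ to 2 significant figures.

12 m s⁻¹

Around a high, pressure-gradient force acts outward with centrifugal, so Coriolis balances both:
fV = (1/ρ)|∂P/∂n| + V²/R  →  V² − fR·V + fR·V_g = 0
With fR = 6.16×10⁻⁵ × 738×10³ m = 45.5 m/s:
V = [fR − √((fR)² − 4 fR V_g)]/2 = [45.5 − √(45.5² − 4×45.5×9)]/2 = 12.4 m/s
Supergeostrophic (V > V_g = 9 m/s), as expected around a high.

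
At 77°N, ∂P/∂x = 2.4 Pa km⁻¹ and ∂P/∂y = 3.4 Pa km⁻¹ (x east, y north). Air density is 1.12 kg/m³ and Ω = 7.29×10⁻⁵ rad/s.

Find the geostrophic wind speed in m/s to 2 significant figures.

26 m/s

Coriolis parameter at 77°N:
f = 2Ω sin φ = 2 × 7.29×10⁻⁵ × sin 77° = 1.42×10⁻⁴ s⁻¹
Component geostrophic relations (x east, y north):
u_g = −(1/(fρ)) ∂P/∂y,  v_g = (1/(fρ)) ∂P/∂x
u_g = −(3.4×10⁻³)/(1.42×10⁻⁴ × 1.12) = −21.4 m/s;  v_g = (2.4×10⁻³)/(1.42×10⁻⁴ × 1.12) = 15.1 m/s
|V_g| = √(u_g² + v_g²) = 26.2 m/s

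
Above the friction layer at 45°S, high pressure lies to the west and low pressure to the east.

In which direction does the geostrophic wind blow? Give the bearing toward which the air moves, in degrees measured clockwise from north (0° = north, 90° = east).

000°

The pressure-gradient force points toward the east (bearing 090°).
Geostrophic balance: in the Southern Hemisphere the Coriolis force deflects motion to the left, so the geostrophic wind blows 90° to the left of the pressure-gradient force (low pressure on the right).
Rotating 090° by 90° counterclockwise gives 000° — the wind blows toward the north.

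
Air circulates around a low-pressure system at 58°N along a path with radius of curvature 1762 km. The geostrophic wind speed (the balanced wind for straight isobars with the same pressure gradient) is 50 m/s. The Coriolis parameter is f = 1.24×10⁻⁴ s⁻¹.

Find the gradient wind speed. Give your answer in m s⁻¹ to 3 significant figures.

Around a low, centrifugal force acts outward with Coriolis, so pressure-gradient force balances both:
(1/ρ)|∂P/∂n| = fV + V²/R  →  V² + fR·V − fR·V_g = 0
With fR = 1.24×10⁻⁴ × 1762×10³ m = 218 m/s:
V = [−fR + √((fR)² + 4 fR V_g)]/2 = [−218 + √(218² + 4×218×50)]/2 = 41.9 m/s
Subgeostrophic (V < V_g = 50 m/s), as expected around a low.

41.9 m s⁻¹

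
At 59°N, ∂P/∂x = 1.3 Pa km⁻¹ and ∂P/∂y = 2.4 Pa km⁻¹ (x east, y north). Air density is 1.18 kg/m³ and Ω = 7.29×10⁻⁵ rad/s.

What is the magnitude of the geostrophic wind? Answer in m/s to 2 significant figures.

19 m/s

Coriolis parameter at 59°N:
f = 2Ω sin φ = 2 × 7.29×10⁻⁵ × sin 59° = 1.25×10⁻⁴ s⁻¹
Component geostrophic relations (x east, y north):
u_g = −(1/(fρ)) ∂P/∂y,  v_g = (1/(fρ)) ∂P/∂x
u_g = −(2.4×10⁻³)/(1.25×10⁻⁴ × 1.18) = −16.3 m/s;  v_g = (1.3×10⁻³)/(1.25×10⁻⁴ × 1.18) = 8.82 m/s
|V_g| = √(u_g² + v_g²) = 18.5 m/s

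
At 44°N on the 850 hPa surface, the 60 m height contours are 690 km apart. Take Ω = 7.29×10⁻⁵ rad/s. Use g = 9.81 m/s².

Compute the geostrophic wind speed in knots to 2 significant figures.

Coriolis parameter at 44°N:
f = 2Ω sin φ = 2 × 7.29×10⁻⁵ × sin 44° = 1.01×10⁻⁴ s⁻¹
Height gradient: |∂Z/∂n| = 60 m / 690000 m = 8.70×10⁻⁵
On a pressure surface, geostrophic balance gives V_g = (g/f)|∂Z/∂n|:
V_g = 9.81 × 8.70×10⁻⁵ / 1.01×10⁻⁴ = 8.42 m/s
Converting: 8.42 m/s × 1.944 = 16 knots

16 knots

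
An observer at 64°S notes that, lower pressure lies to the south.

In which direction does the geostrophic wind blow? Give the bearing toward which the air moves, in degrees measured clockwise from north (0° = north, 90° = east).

The pressure-gradient force points toward the south (bearing 180°).
Geostrophic balance: in the Southern Hemisphere the Coriolis force deflects motion to the left, so the geostrophic wind blows 90° to the left of the pressure-gradient force (low pressure on the right).
Rotating 180° by 90° counterclockwise gives 090° — the wind blows toward the east.

090°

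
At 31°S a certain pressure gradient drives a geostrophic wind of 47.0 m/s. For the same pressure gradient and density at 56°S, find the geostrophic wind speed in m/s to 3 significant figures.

29.2 m/s

With the same pressure gradient and density, V_g ∝ 1/f ∝ 1/sin φ.
V₂ = V₁ · sin φ₁ / sin φ₂ = 47.0 × sin 31° / sin 56°
V₂ = 47.0 × 0.5150/0.8290 = 29.2 m/s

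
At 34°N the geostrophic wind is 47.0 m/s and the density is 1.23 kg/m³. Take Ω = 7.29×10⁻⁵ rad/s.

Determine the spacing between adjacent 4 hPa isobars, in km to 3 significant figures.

Coriolis parameter at 34°N:
f = 2Ω sin φ = 2 × 7.29×10⁻⁵ × sin 34° = 8.15×10⁻⁵ s⁻¹
Geostrophic balance rearranged: |∂P/∂n| = f ρ V_g
|∂P/∂n| = 8.15×10⁻⁵ × 1.23 × 47.0 = 4.71×10⁻³ Pa/m
Isobar spacing: Δn = ΔP/|∂P/∂n| = 400 Pa / 4.71×10⁻³ Pa/m = 84867 m ≈ 84.9 km

84.9 km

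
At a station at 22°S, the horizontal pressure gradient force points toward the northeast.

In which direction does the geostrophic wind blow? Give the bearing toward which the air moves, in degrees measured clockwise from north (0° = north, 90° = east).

The pressure-gradient force points toward the northeast (bearing 045°).
Geostrophic balance: in the Southern Hemisphere the Coriolis force deflects motion to the left, so the geostrophic wind blows 90° to the left of the pressure-gradient force (low pressure on the right).
Rotating 045° by 90° counterclockwise gives 315° — the wind blows toward the northwest.

315°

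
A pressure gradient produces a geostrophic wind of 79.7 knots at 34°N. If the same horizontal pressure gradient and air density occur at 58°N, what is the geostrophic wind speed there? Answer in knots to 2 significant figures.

53 knots

With the same pressure gradient and density, V_g ∝ 1/f ∝ 1/sin φ.
V₂ = V₁ · sin φ₁ / sin φ₂ = 79.7 × sin 34° / sin 58°
V₂ = 79.7 × 0.5592/0.8480 = 53 knots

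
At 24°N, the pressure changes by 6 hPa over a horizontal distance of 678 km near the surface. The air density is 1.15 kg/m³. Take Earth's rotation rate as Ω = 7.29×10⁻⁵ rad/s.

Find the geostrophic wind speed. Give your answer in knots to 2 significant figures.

Coriolis parameter at 24°N:
f = 2Ω sin φ = 2 × 7.29×10⁻⁵ × sin 24° = 5.93×10⁻⁵ s⁻¹
Pressure gradient: |∂P/∂n| = 600 Pa / 678000 m = 8.85×10⁻⁴ Pa/m
Geostrophic balance (pressure-gradient force = Coriolis force):
V_g = (1/(fρ)) |∂P/∂n| = 8.85×10⁻⁴ / (5.93×10⁻⁵ × 1.15) = 13.0 m/s
Converting: 13.0 m/s × 1.944 = 25 knots

25 knots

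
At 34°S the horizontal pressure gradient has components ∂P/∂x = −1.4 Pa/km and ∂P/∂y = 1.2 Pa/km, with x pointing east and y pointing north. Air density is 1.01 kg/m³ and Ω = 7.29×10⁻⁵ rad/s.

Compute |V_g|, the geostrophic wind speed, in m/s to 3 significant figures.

22.4 m/s

Coriolis parameter at 34°S:
f = 2Ω sin φ = 2 × 7.29×10⁻⁵ × sin 34° = 8.15×10⁻⁵ s⁻¹
In the Southern Hemisphere f is negative: f = −8.15×10⁻⁵ s⁻¹.
Component geostrophic relations (x east, y north):
u_g = −(1/(fρ)) ∂P/∂y,  v_g = (1/(fρ)) ∂P/∂x
u_g = −(1.2×10⁻³)/(−8.15×10⁻⁵ × 1.01) = 14.6 m/s;  v_g = (−1.4×10⁻³)/(−8.15×10⁻⁵ × 1.01) = 17.0 m/s
|V_g| = √(u_g² + v_g²) = 22.4 m/s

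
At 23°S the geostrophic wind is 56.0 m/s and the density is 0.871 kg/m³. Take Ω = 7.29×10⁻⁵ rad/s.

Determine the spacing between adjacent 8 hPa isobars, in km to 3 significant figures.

288 km

Coriolis parameter at 23°S:
f = 2Ω sin φ = 2 × 7.29×10⁻⁵ × sin 23° = 5.70×10⁻⁵ s⁻¹
Geostrophic balance rearranged: |∂P/∂n| = f ρ V_g
|∂P/∂n| = 5.70×10⁻⁵ × 0.871 × 56.0 = 2.78×10⁻³ Pa/m
Isobar spacing: Δn = ΔP/|∂P/∂n| = 800 Pa / 2.78×10⁻³ Pa/m = 287904 m ≈ 288 km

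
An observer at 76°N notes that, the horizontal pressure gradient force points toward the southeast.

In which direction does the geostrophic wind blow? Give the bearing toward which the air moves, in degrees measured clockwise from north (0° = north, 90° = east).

The pressure-gradient force points toward the southeast (bearing 135°).
Geostrophic balance: in the Northern Hemisphere the Coriolis force deflects motion to the right, so the geostrophic wind blows 90° to the right of the pressure-gradient force (low pressure on the left).
Rotating 135° by 90° clockwise gives 225° — the wind blows toward the southwest.

225°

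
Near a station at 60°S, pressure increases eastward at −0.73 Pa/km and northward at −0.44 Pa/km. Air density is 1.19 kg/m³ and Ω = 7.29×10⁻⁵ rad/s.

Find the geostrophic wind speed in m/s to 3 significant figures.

5.67 m/s

Coriolis parameter at 60°S:
f = 2Ω sin φ = 2 × 7.29×10⁻⁵ × sin 60° = 1.26×10⁻⁴ s⁻¹
In the Southern Hemisphere f is negative: f = −1.26×10⁻⁴ s⁻¹.
Component geostrophic relations (x east, y north):
u_g = −(1/(fρ)) ∂P/∂y,  v_g = (1/(fρ)) ∂P/∂x
u_g = −(−0.44×10⁻³)/(−1.26×10⁻⁴ × 1.19) = −2.93 m/s;  v_g = (−0.73×10⁻³)/(−1.26×10⁻⁴ × 1.19) = 4.86 m/s
|V_g| = √(u_g² + v_g²) = 5.67 m/s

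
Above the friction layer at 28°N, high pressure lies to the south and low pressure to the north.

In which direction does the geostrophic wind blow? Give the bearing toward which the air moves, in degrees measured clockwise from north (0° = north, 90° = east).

090°

The pressure-gradient force points toward the north (bearing 000°).
Geostrophic balance: in the Northern Hemisphere the Coriolis force deflects motion to the right, so the geostrophic wind blows 90° to the right of the pressure-gradient force (low pressure on the left).
Rotating 000° by 90° clockwise gives 090° — the wind blows toward the east.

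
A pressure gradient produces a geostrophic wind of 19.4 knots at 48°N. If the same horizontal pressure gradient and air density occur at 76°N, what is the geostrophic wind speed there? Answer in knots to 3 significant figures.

With the same pressure gradient and density, V_g ∝ 1/f ∝ 1/sin φ.
V₂ = V₁ · sin φ₁ / sin φ₂ = 19.4 × sin 48° / sin 76°
V₂ = 19.4 × 0.7431/0.9703 = 14.9 knots

14.9 knots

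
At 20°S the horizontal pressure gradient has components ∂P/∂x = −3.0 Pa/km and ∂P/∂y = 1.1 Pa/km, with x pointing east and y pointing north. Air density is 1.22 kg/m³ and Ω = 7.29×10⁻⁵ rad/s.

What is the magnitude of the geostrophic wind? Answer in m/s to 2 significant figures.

53 m/s

Coriolis parameter at 20°S:
f = 2Ω sin φ = 2 × 7.29×10⁻⁵ × sin 20° = 4.99×10⁻⁵ s⁻¹
In the Southern Hemisphere f is negative: f = −4.99×10⁻⁵ s⁻¹.
Component geostrophic relations (x east, y north):
u_g = −(1/(fρ)) ∂P/∂y,  v_g = (1/(fρ)) ∂P/∂x
u_g = −(1.1×10⁻³)/(−4.99×10⁻⁵ × 1.22) = 18.1 m/s;  v_g = (−3.0×10⁻³)/(−4.99×10⁻⁵ × 1.22) = 49.3 m/s
|V_g| = √(u_g² + v_g²) = 52.5 m/s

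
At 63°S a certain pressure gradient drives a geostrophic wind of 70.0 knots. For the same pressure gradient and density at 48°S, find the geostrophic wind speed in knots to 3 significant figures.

83.9 knots

With the same pressure gradient and density, V_g ∝ 1/f ∝ 1/sin φ.
V₂ = V₁ · sin φ₁ / sin φ₂ = 70.0 × sin 63° / sin 48°
V₂ = 70.0 × 0.8910/0.7431 = 83.9 knots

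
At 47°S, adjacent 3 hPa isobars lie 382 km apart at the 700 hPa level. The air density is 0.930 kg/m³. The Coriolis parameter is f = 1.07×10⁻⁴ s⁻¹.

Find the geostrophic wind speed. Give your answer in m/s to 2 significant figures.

7.9 m/s

Pressure gradient: |∂P/∂n| = 300 Pa / 382000 m = 7.85×10⁻⁴ Pa/m
Geostrophic balance (pressure-gradient force = Coriolis force):
V_g = (1/(fρ)) |∂P/∂n| = 7.85×10⁻⁴ / (1.07×10⁻⁴ × 0.930) = 7.89 m/s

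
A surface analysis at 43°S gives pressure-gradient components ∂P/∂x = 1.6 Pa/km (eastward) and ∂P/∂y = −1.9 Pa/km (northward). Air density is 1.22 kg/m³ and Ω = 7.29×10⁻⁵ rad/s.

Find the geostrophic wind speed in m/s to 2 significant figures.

20 m/s

Coriolis parameter at 43°S:
f = 2Ω sin φ = 2 × 7.29×10⁻⁵ × sin 43° = 9.94×10⁻⁵ s⁻¹
In the Southern Hemisphere f is negative: f = −9.94×10⁻⁵ s⁻¹.
Component geostrophic relations (x east, y north):
u_g = −(1/(fρ)) ∂P/∂y,  v_g = (1/(fρ)) ∂P/∂x
u_g = −(−1.9×10⁻³)/(−9.94×10⁻⁵ × 1.22) = −15.7 m/s;  v_g = (1.6×10⁻³)/(−9.94×10⁻⁵ × 1.22) = −13.2 m/s
|V_g| = √(u_g² + v_g²) = 20.5 m/s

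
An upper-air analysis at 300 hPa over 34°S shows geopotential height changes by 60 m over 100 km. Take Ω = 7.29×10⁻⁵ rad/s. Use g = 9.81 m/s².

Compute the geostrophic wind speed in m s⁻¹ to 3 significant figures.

Coriolis parameter at 34°S:
f = 2Ω sin φ = 2 × 7.29×10⁻⁵ × sin 34° = 8.15×10⁻⁵ s⁻¹
Height gradient: |∂Z/∂n| = 60 m / 100000 m = 6.00×10⁻⁴
On a pressure surface, geostrophic balance gives V_g = (g/f)|∂Z/∂n|:
V_g = 9.81 × 6.00×10⁻⁴ / 8.15×10⁻⁵ = 72.2 m/s

72.2 m s⁻¹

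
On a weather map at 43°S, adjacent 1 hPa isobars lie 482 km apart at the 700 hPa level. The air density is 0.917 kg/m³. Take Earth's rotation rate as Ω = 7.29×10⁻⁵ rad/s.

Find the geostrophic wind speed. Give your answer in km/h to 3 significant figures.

Coriolis parameter at 43°S:
f = 2Ω sin φ = 2 × 7.29×10⁻⁵ × sin 43° = 9.94×10⁻⁵ s⁻¹
Pressure gradient: |∂P/∂n| = 100 Pa / 482000 m = 2.07×10⁻⁴ Pa/m
Geostrophic balance (pressure-gradient force = Coriolis force):
V_g = (1/(fρ)) |∂P/∂n| = 2.07×10⁻⁴ / (9.94×10⁻⁵ × 0.917) = 2.28 m/s
Converting: 2.28 m/s × 3.6 = 8.19 km/h

8.19 km/h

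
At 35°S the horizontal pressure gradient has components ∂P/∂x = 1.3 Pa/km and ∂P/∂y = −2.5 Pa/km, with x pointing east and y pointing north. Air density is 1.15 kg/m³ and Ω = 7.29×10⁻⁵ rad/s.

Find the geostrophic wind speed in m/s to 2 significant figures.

29 m/s

Coriolis parameter at 35°S:
f = 2Ω sin φ = 2 × 7.29×10⁻⁵ × sin 35° = 8.36×10⁻⁵ s⁻¹
In the Southern Hemisphere f is negative: f = −8.36×10⁻⁵ s⁻¹.
Component geostrophic relations (x east, y north):
u_g = −(1/(fρ)) ∂P/∂y,  v_g = (1/(fρ)) ∂P/∂x
u_g = −(−2.5×10⁻³)/(−8.36×10⁻⁵ × 1.15) = −26.0 m/s;  v_g = (1.3×10⁻³)/(−8.36×10⁻⁵ × 1.15) = −13.5 m/s
|V_g| = √(u_g² + v_g²) = 29.3 m/s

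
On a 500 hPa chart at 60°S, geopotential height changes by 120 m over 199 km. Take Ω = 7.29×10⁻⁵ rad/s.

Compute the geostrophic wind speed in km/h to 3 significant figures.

169 km/h

Coriolis parameter at 60°S:
f = 2Ω sin φ = 2 × 7.29×10⁻⁵ × sin 60° = 1.26×10⁻⁴ s⁻¹
Height gradient: |∂Z/∂n| = 120 m / 199000 m = 6.03×10⁻⁴
On a pressure surface, geostrophic balance gives V_g = (g/f)|∂Z/∂n|:
V_g = 9.81 × 6.03×10⁻⁴ / 1.26×10⁻⁴ = 46.8 m/s
Converting: 46.8 m/s × 3.6 = 169 km/h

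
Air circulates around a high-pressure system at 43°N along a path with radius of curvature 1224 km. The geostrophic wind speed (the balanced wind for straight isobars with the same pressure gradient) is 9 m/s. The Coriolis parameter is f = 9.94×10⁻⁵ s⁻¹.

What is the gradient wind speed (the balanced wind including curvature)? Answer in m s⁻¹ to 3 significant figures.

9.79 m s⁻¹

Around a high, pressure-gradient force acts outward with centrifugal, so Coriolis balances both:
fV = (1/ρ)|∂P/∂n| + V²/R  →  V² − fR·V + fR·V_g = 0
With fR = 9.94×10⁻⁵ × 1224×10³ m = 122 m/s:
V = [fR − √((fR)² − 4 fR V_g)]/2 = [122 − √(122² − 4×122×9)]/2 = 9.79 m/s
Supergeostrophic (V > V_g = 9 m/s), as expected around a high.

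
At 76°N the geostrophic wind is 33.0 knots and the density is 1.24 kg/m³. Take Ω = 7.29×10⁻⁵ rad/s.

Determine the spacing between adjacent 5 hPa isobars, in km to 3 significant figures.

168 km

Coriolis parameter at 76°N:
f = 2Ω sin φ = 2 × 7.29×10⁻⁵ × sin 76° = 1.41×10⁻⁴ s⁻¹
Wind speed in SI: 33.0 knots = 17.0 m/s
Geostrophic balance rearranged: |∂P/∂n| = f ρ V_g
|∂P/∂n| = 1.41×10⁻⁴ × 1.24 × 17.0 = 2.98×10⁻³ Pa/m
Isobar spacing: Δn = ΔP/|∂P/∂n| = 500 Pa / 2.98×10⁻³ Pa/m = 167894 m ≈ 168 km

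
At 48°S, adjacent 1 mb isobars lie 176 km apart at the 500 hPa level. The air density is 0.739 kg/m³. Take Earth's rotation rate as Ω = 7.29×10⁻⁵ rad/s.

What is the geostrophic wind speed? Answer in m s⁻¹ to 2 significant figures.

Coriolis parameter at 48°S:
f = 2Ω sin φ = 2 × 7.29×10⁻⁵ × sin 48° = 1.08×10⁻⁴ s⁻¹
Pressure gradient: |∂P/∂n| = 100 Pa / 176000 m = 5.68×10⁻⁴ Pa/m
Geostrophic balance (pressure-gradient force = Coriolis force):
V_g = (1/(fρ)) |∂P/∂n| = 5.68×10⁻⁴ / (1.08×10⁻⁴ × 0.739) = 7.10 m/s

7.1 m s⁻¹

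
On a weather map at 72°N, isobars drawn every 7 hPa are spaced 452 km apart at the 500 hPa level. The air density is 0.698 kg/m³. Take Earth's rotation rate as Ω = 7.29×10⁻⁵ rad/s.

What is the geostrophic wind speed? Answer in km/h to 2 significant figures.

58 km/h

Coriolis parameter at 72°N:
f = 2Ω sin φ = 2 × 7.29×10⁻⁵ × sin 72° = 1.39×10⁻⁴ s⁻¹
Pressure gradient: |∂P/∂n| = 700 Pa / 452000 m = 1.55×10⁻³ Pa/m
Geostrophic balance (pressure-gradient force = Coriolis force):
V_g = (1/(fρ)) |∂P/∂n| = 1.55×10⁻³ / (1.39×10⁻⁴ × 0.698) = 16.0 m/s
Converting: 16.0 m/s × 3.6 = 58 km/h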